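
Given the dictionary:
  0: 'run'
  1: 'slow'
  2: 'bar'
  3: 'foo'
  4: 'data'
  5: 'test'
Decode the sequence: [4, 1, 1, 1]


Look up each index in the dictionary:
  4 -> 'data'
  1 -> 'slow'
  1 -> 'slow'
  1 -> 'slow'

Decoded: "data slow slow slow"


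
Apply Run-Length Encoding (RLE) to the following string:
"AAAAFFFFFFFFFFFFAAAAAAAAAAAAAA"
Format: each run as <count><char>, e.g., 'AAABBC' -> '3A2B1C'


Scanning runs left to right:
  i=0: run of 'A' x 4 -> '4A'
  i=4: run of 'F' x 12 -> '12F'
  i=16: run of 'A' x 14 -> '14A'

RLE = 4A12F14A


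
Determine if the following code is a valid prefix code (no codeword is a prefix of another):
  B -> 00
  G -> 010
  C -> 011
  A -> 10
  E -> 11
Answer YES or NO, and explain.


Checking each pair (does one codeword prefix another?):
  B='00' vs G='010': no prefix
  B='00' vs C='011': no prefix
  B='00' vs A='10': no prefix
  B='00' vs E='11': no prefix
  G='010' vs B='00': no prefix
  G='010' vs C='011': no prefix
  G='010' vs A='10': no prefix
  G='010' vs E='11': no prefix
  C='011' vs B='00': no prefix
  C='011' vs G='010': no prefix
  C='011' vs A='10': no prefix
  C='011' vs E='11': no prefix
  A='10' vs B='00': no prefix
  A='10' vs G='010': no prefix
  A='10' vs C='011': no prefix
  A='10' vs E='11': no prefix
  E='11' vs B='00': no prefix
  E='11' vs G='010': no prefix
  E='11' vs C='011': no prefix
  E='11' vs A='10': no prefix
No violation found over all pairs.

YES -- this is a valid prefix code. No codeword is a prefix of any other codeword.


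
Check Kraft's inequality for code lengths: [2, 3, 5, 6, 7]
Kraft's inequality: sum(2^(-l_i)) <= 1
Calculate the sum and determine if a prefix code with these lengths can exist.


Sum = 2^(-2) + 2^(-3) + 2^(-5) + 2^(-6) + 2^(-7)
    = 0.25 + 0.125 + 0.03125 + 0.015625 + 0.0078125
    = 55/128 = 0.4296875
Since 0.4296875 <= 1, Kraft's inequality IS satisfied.
A prefix code with these lengths CAN exist.

Kraft sum = 0.4296875. Satisfied.


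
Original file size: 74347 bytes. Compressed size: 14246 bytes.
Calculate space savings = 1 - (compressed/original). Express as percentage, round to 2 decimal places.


ratio = compressed/original = 14246/74347 = 0.191615
savings = 1 - ratio = 1 - 0.191615 = 0.808385
as a percentage: 0.808385 * 100 = 80.84%

Space savings = 1 - 14246/74347 = 80.84%


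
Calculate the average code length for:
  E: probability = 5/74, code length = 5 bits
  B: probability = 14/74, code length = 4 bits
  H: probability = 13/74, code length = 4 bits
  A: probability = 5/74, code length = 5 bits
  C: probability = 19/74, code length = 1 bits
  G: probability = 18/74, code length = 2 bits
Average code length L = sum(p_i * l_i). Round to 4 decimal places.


Weighted contributions p_i * l_i:
  E: (5/74) * 5 = 25/74
  B: (14/74) * 4 = 56/74
  H: (13/74) * 4 = 52/74
  A: (5/74) * 5 = 25/74
  C: (19/74) * 1 = 19/74
  G: (18/74) * 2 = 36/74
Sum = (25 + 56 + 52 + 25 + 19 + 36)/74 = 213/74

L = 213/74 = 2.8784 bits/symbol


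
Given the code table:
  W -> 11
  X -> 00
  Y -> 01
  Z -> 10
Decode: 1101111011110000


Decoding:
11 -> W
01 -> Y
11 -> W
10 -> Z
11 -> W
11 -> W
00 -> X
00 -> X


Result: WYWZWWXX


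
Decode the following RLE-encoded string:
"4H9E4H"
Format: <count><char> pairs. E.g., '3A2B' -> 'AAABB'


Expanding each <count><char> pair:
  4H -> 'HHHH'
  9E -> 'EEEEEEEEE'
  4H -> 'HHHH'

Decoded = HHHHEEEEEEEEEHHHH


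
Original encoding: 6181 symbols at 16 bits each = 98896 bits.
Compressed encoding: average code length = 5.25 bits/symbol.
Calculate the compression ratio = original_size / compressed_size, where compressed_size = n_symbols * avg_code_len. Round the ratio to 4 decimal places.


original_size = n_symbols * orig_bits = 6181 * 16 = 98896 bits
compressed_size = n_symbols * avg_code_len = 6181 * 5.25 = 32450.25 bits
ratio = original_size / compressed_size = 98896 / 32450.25 = 3.0476

Compression ratio = 3.0476


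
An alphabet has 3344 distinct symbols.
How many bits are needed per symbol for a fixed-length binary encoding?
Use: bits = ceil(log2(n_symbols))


log2(3344) = 11.7074
Bracket: 2^11 = 2048 < 3344 <= 2^12 = 4096
So ceil(log2(3344)) = 12

bits = ceil(log2(3344)) = ceil(11.7074) = 12 bits


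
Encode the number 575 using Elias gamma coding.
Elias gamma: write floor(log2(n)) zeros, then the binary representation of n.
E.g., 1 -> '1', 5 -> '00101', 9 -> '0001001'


num_bits = floor(log2(575)) + 1 = 10
leading_zeros = num_bits - 1 = 9
binary(575) = 1000111111

Elias gamma(575) = '000000000' + '1000111111' = 0000000001000111111 (19 bits)


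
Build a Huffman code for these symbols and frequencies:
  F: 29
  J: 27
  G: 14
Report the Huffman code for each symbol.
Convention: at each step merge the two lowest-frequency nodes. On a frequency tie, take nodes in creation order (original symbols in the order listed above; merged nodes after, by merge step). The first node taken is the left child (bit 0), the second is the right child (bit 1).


Huffman tree construction:
Step 1: Merge G(14) + J(27) = 41
Step 2: Merge F(29) + (G+J)(41) = 70
Read each symbol's code off the tree from the root (left child = 0, right child = 1).

Codes:
  F: 0 (length 1)
  J: 11 (length 2)
  G: 10 (length 2)
Average code length: 111/70 = 1.5857 bits/symbol


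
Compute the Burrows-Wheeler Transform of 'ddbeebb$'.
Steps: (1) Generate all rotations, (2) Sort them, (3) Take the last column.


Rotations (sorted):
  0: $ddbeebb -> last char: b
  1: b$ddbeeb -> last char: b
  2: bb$ddbee -> last char: e
  3: beebb$dd -> last char: d
  4: dbeebb$d -> last char: d
  5: ddbeebb$ -> last char: $
  6: ebb$ddbe -> last char: e
  7: eebb$ddb -> last char: b


BWT = bbedd$eb


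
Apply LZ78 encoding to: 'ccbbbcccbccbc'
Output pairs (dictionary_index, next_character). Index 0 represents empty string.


LZ78 encoding steps:
Dictionary: {0: ''}
Step 1: w='' (idx 0), next='c' -> output (0, 'c'), add 'c' as idx 1
Step 2: w='c' (idx 1), next='b' -> output (1, 'b'), add 'cb' as idx 2
Step 3: w='' (idx 0), next='b' -> output (0, 'b'), add 'b' as idx 3
Step 4: w='b' (idx 3), next='c' -> output (3, 'c'), add 'bc' as idx 4
Step 5: w='c' (idx 1), next='c' -> output (1, 'c'), add 'cc' as idx 5
Step 6: w='bc' (idx 4), next='c' -> output (4, 'c'), add 'bcc' as idx 6
Step 7: w='bc' (idx 4), end of input -> output (4, '')


Encoded: [(0, 'c'), (1, 'b'), (0, 'b'), (3, 'c'), (1, 'c'), (4, 'c'), (4, '')]


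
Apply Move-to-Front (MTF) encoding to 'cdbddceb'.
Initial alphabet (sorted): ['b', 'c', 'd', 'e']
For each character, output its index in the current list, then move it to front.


MTF encoding:
'c': index 1 in ['b', 'c', 'd', 'e'] -> ['c', 'b', 'd', 'e']
'd': index 2 in ['c', 'b', 'd', 'e'] -> ['d', 'c', 'b', 'e']
'b': index 2 in ['d', 'c', 'b', 'e'] -> ['b', 'd', 'c', 'e']
'd': index 1 in ['b', 'd', 'c', 'e'] -> ['d', 'b', 'c', 'e']
'd': index 0 in ['d', 'b', 'c', 'e'] -> ['d', 'b', 'c', 'e']
'c': index 2 in ['d', 'b', 'c', 'e'] -> ['c', 'd', 'b', 'e']
'e': index 3 in ['c', 'd', 'b', 'e'] -> ['e', 'c', 'd', 'b']
'b': index 3 in ['e', 'c', 'd', 'b'] -> ['b', 'e', 'c', 'd']


Output: [1, 2, 2, 1, 0, 2, 3, 3]


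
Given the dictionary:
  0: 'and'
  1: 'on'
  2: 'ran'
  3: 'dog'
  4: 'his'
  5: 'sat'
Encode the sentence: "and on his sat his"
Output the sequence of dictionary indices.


Look up each word in the dictionary:
  'and' -> 0
  'on' -> 1
  'his' -> 4
  'sat' -> 5
  'his' -> 4

Encoded: [0, 1, 4, 5, 4]


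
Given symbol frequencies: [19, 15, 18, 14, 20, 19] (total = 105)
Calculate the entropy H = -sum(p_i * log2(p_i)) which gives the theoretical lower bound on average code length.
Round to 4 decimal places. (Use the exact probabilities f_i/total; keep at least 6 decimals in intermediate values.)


Per-symbol terms -p_i * log2(p_i) with p_i = f_i/105:
  p = 19/105 = 0.180952: log2(p) = -2.466318, -p*log2(p) = 0.446286
  p = 15/105 = 0.142857: log2(p) = -2.807355, -p*log2(p) = 0.401051
  p = 18/105 = 0.171429: log2(p) = -2.544321, -p*log2(p) = 0.436169
  p = 14/105 = 0.133333: log2(p) = -2.906891, -p*log2(p) = 0.387585
  p = 20/105 = 0.190476: log2(p) = -2.392317, -p*log2(p) = 0.455680
  p = 19/105 = 0.180952: log2(p) = -2.466318, -p*log2(p) = 0.446286
H = 0.446286 + 0.401051 + 0.436169 + 0.387585 + 0.455680 + 0.446286 = 2.573057

H = 2.5731 bits/symbol


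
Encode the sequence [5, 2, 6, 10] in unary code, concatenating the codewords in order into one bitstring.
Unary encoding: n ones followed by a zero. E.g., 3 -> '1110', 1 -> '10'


Encode each number as n ones followed by a terminating 0:
  5 -> 111110 (6 bits)
  2 -> 110 (3 bits)
  6 -> 1111110 (7 bits)
  10 -> 11111111110 (11 bits)
Total length = 6 + 3 + 7 + 11 = 27 bits.

Unary([5, 2, 6, 10]) = 111110110111111011111111110 (27 bits)


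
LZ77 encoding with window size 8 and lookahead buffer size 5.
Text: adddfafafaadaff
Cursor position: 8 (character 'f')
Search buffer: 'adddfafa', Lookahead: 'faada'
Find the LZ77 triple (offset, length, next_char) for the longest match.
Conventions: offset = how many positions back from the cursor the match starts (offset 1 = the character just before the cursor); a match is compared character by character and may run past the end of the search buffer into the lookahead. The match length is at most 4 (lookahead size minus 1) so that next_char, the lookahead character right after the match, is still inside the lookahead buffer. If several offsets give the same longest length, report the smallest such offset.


Try each offset into the search buffer:
  offset=1 (pos 7, char 'a'): match length 0
  offset=2 (pos 6, char 'f'): match length 2
  offset=3 (pos 5, char 'a'): match length 0
  offset=4 (pos 4, char 'f'): match length 2
  offset=5 (pos 3, char 'd'): match length 0
  offset=6 (pos 2, char 'd'): match length 0
  offset=7 (pos 1, char 'd'): match length 0
  offset=8 (pos 0, char 'a'): match length 0
Longest match has length 2, found at offsets 2, 4; take the smallest, offset 2.
next_char = character at position 8 + 2 = 10 -> 'a'

Best match: offset=2, length=2 (matching 'fa' starting at position 6)
LZ77 triple: (2, 2, 'a')


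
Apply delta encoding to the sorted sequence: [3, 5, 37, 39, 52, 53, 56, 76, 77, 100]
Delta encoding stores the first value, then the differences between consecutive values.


First value: 3
Deltas:
  5 - 3 = 2
  37 - 5 = 32
  39 - 37 = 2
  52 - 39 = 13
  53 - 52 = 1
  56 - 53 = 3
  76 - 56 = 20
  77 - 76 = 1
  100 - 77 = 23


Delta encoded: [3, 2, 32, 2, 13, 1, 3, 20, 1, 23]


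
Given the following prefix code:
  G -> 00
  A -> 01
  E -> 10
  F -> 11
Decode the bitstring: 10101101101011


Decoding step by step:
Bits 10 -> E
Bits 10 -> E
Bits 11 -> F
Bits 01 -> A
Bits 10 -> E
Bits 10 -> E
Bits 11 -> F


Decoded message: EEFAEEF


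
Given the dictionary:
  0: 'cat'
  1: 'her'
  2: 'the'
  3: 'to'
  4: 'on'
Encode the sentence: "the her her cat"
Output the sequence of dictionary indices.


Look up each word in the dictionary:
  'the' -> 2
  'her' -> 1
  'her' -> 1
  'cat' -> 0

Encoded: [2, 1, 1, 0]


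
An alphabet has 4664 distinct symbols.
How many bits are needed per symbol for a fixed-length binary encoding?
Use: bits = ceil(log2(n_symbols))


log2(4664) = 12.1874
Bracket: 2^12 = 4096 < 4664 <= 2^13 = 8192
So ceil(log2(4664)) = 13

bits = ceil(log2(4664)) = ceil(12.1874) = 13 bits


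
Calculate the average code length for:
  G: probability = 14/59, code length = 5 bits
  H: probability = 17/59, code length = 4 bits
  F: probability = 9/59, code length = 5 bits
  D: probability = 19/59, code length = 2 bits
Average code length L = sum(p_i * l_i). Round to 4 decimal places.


Weighted contributions p_i * l_i:
  G: (14/59) * 5 = 70/59
  H: (17/59) * 4 = 68/59
  F: (9/59) * 5 = 45/59
  D: (19/59) * 2 = 38/59
Sum = (70 + 68 + 45 + 38)/59 = 221/59

L = 221/59 = 3.7458 bits/symbol


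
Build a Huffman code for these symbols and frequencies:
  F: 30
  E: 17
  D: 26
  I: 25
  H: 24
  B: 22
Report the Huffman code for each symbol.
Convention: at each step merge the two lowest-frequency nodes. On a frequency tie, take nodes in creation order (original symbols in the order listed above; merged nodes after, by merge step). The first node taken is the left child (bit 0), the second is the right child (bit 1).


Huffman tree construction:
Step 1: Merge E(17) + B(22) = 39
Step 2: Merge H(24) + I(25) = 49
Step 3: Merge D(26) + F(30) = 56
Step 4: Merge (E+B)(39) + (H+I)(49) = 88
Step 5: Merge (D+F)(56) + ((E+B)+(H+I))(88) = 144
Read each symbol's code off the tree from the root (left child = 0, right child = 1).

Codes:
  F: 01 (length 2)
  E: 100 (length 3)
  D: 00 (length 2)
  I: 111 (length 3)
  H: 110 (length 3)
  B: 101 (length 3)
Average code length: 376/144 = 2.6111 bits/symbol


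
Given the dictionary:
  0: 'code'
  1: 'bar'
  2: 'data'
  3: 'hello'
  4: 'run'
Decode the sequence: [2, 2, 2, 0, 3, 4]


Look up each index in the dictionary:
  2 -> 'data'
  2 -> 'data'
  2 -> 'data'
  0 -> 'code'
  3 -> 'hello'
  4 -> 'run'

Decoded: "data data data code hello run"


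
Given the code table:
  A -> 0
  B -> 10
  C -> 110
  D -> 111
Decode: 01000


Decoding:
0 -> A
10 -> B
0 -> A
0 -> A


Result: ABAA


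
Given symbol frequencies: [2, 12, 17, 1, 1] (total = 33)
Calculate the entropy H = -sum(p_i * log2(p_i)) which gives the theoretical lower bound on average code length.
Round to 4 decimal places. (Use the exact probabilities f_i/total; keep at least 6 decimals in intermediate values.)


Per-symbol terms -p_i * log2(p_i) with p_i = f_i/33:
  p = 2/33 = 0.060606: log2(p) = -4.044394, -p*log2(p) = 0.245115
  p = 12/33 = 0.363636: log2(p) = -1.459432, -p*log2(p) = 0.530702
  p = 17/33 = 0.515152: log2(p) = -0.956931, -p*log2(p) = 0.492965
  p = 1/33 = 0.030303: log2(p) = -5.044394, -p*log2(p) = 0.152860
  p = 1/33 = 0.030303: log2(p) = -5.044394, -p*log2(p) = 0.152860
H = 0.245115 + 0.530702 + 0.492965 + 0.152860 + 0.152860 = 1.574502

H = 1.5745 bits/symbol


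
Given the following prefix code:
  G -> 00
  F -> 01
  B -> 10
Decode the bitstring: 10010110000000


Decoding step by step:
Bits 10 -> B
Bits 01 -> F
Bits 01 -> F
Bits 10 -> B
Bits 00 -> G
Bits 00 -> G
Bits 00 -> G


Decoded message: BFFBGGG


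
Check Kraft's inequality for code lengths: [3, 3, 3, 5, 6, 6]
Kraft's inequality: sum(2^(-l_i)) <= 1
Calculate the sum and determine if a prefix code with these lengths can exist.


Sum = 2^(-3) + 2^(-3) + 2^(-3) + 2^(-5) + 2^(-6) + 2^(-6)
    = 0.125 + 0.125 + 0.125 + 0.03125 + 0.015625 + 0.015625
    = 28/64 = 0.4375
Since 0.4375 <= 1, Kraft's inequality IS satisfied.
A prefix code with these lengths CAN exist.

Kraft sum = 0.4375. Satisfied.


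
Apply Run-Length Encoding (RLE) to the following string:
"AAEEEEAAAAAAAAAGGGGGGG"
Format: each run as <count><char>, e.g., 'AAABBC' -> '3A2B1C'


Scanning runs left to right:
  i=0: run of 'A' x 2 -> '2A'
  i=2: run of 'E' x 4 -> '4E'
  i=6: run of 'A' x 9 -> '9A'
  i=15: run of 'G' x 7 -> '7G'

RLE = 2A4E9A7G


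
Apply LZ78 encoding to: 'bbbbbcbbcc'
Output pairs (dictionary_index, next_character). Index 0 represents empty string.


LZ78 encoding steps:
Dictionary: {0: ''}
Step 1: w='' (idx 0), next='b' -> output (0, 'b'), add 'b' as idx 1
Step 2: w='b' (idx 1), next='b' -> output (1, 'b'), add 'bb' as idx 2
Step 3: w='bb' (idx 2), next='c' -> output (2, 'c'), add 'bbc' as idx 3
Step 4: w='bbc' (idx 3), next='c' -> output (3, 'c'), add 'bbcc' as idx 4


Encoded: [(0, 'b'), (1, 'b'), (2, 'c'), (3, 'c')]


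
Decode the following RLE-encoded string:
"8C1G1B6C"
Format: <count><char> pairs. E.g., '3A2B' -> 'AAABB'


Expanding each <count><char> pair:
  8C -> 'CCCCCCCC'
  1G -> 'G'
  1B -> 'B'
  6C -> 'CCCCCC'

Decoded = CCCCCCCCGBCCCCCC


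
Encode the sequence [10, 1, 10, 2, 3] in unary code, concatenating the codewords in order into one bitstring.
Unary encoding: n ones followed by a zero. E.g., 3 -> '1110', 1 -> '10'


Encode each number as n ones followed by a terminating 0:
  10 -> 11111111110 (11 bits)
  1 -> 10 (2 bits)
  10 -> 11111111110 (11 bits)
  2 -> 110 (3 bits)
  3 -> 1110 (4 bits)
Total length = 11 + 2 + 11 + 3 + 4 = 31 bits.

Unary([10, 1, 10, 2, 3]) = 1111111111010111111111101101110 (31 bits)


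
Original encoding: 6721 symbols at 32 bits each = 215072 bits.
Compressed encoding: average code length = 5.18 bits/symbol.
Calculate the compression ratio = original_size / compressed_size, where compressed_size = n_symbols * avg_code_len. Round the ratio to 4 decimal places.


original_size = n_symbols * orig_bits = 6721 * 32 = 215072 bits
compressed_size = n_symbols * avg_code_len = 6721 * 5.18 = 34814.78 bits
ratio = original_size / compressed_size = 215072 / 34814.78 = 6.1776

Compression ratio = 6.1776


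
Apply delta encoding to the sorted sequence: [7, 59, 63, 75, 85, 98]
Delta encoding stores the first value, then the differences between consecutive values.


First value: 7
Deltas:
  59 - 7 = 52
  63 - 59 = 4
  75 - 63 = 12
  85 - 75 = 10
  98 - 85 = 13


Delta encoded: [7, 52, 4, 12, 10, 13]


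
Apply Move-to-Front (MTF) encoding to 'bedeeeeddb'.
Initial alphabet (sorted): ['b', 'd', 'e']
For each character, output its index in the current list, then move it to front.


MTF encoding:
'b': index 0 in ['b', 'd', 'e'] -> ['b', 'd', 'e']
'e': index 2 in ['b', 'd', 'e'] -> ['e', 'b', 'd']
'd': index 2 in ['e', 'b', 'd'] -> ['d', 'e', 'b']
'e': index 1 in ['d', 'e', 'b'] -> ['e', 'd', 'b']
'e': index 0 in ['e', 'd', 'b'] -> ['e', 'd', 'b']
'e': index 0 in ['e', 'd', 'b'] -> ['e', 'd', 'b']
'e': index 0 in ['e', 'd', 'b'] -> ['e', 'd', 'b']
'd': index 1 in ['e', 'd', 'b'] -> ['d', 'e', 'b']
'd': index 0 in ['d', 'e', 'b'] -> ['d', 'e', 'b']
'b': index 2 in ['d', 'e', 'b'] -> ['b', 'd', 'e']


Output: [0, 2, 2, 1, 0, 0, 0, 1, 0, 2]


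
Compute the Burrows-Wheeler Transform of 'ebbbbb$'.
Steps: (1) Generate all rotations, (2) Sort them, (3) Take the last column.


Rotations (sorted):
  0: $ebbbbb -> last char: b
  1: b$ebbbb -> last char: b
  2: bb$ebbb -> last char: b
  3: bbb$ebb -> last char: b
  4: bbbb$eb -> last char: b
  5: bbbbb$e -> last char: e
  6: ebbbbb$ -> last char: $


BWT = bbbbbe$


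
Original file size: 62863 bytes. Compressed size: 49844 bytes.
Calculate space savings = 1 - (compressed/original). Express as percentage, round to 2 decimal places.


ratio = compressed/original = 49844/62863 = 0.792899
savings = 1 - ratio = 1 - 0.792899 = 0.207101
as a percentage: 0.207101 * 100 = 20.71%

Space savings = 1 - 49844/62863 = 20.71%


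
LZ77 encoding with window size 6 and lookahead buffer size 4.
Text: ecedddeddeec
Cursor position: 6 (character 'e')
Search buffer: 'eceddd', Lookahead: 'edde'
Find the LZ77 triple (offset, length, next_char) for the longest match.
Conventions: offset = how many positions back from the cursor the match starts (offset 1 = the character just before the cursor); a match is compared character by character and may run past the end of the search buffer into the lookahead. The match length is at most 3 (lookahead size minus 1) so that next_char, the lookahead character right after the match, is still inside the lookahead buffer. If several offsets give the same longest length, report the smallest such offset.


Try each offset into the search buffer:
  offset=1 (pos 5, char 'd'): match length 0
  offset=2 (pos 4, char 'd'): match length 0
  offset=3 (pos 3, char 'd'): match length 0
  offset=4 (pos 2, char 'e'): match length 3
  offset=5 (pos 1, char 'c'): match length 0
  offset=6 (pos 0, char 'e'): match length 1
Longest match has length 3 at offset 4.
next_char = character at position 6 + 3 = 9 -> 'e'

Best match: offset=4, length=3 (matching 'edd' starting at position 2)
LZ77 triple: (4, 3, 'e')


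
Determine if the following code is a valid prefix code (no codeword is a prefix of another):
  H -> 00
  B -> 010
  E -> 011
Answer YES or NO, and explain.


Checking each pair (does one codeword prefix another?):
  H='00' vs B='010': no prefix
  H='00' vs E='011': no prefix
  B='010' vs H='00': no prefix
  B='010' vs E='011': no prefix
  E='011' vs H='00': no prefix
  E='011' vs B='010': no prefix
No violation found over all pairs.

YES -- this is a valid prefix code. No codeword is a prefix of any other codeword.


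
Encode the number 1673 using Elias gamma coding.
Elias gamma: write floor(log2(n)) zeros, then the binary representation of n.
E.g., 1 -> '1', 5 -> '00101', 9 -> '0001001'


num_bits = floor(log2(1673)) + 1 = 11
leading_zeros = num_bits - 1 = 10
binary(1673) = 11010001001

Elias gamma(1673) = '0000000000' + '11010001001' = 000000000011010001001 (21 bits)


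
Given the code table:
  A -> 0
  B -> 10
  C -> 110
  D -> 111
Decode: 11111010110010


Decoding:
111 -> D
110 -> C
10 -> B
110 -> C
0 -> A
10 -> B


Result: DCBCAB


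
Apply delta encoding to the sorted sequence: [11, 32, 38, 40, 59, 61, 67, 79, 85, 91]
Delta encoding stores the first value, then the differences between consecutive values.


First value: 11
Deltas:
  32 - 11 = 21
  38 - 32 = 6
  40 - 38 = 2
  59 - 40 = 19
  61 - 59 = 2
  67 - 61 = 6
  79 - 67 = 12
  85 - 79 = 6
  91 - 85 = 6


Delta encoded: [11, 21, 6, 2, 19, 2, 6, 12, 6, 6]


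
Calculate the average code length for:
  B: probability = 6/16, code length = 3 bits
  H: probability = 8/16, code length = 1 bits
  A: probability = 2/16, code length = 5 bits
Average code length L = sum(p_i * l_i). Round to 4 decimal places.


Weighted contributions p_i * l_i:
  B: (6/16) * 3 = 18/16
  H: (8/16) * 1 = 8/16
  A: (2/16) * 5 = 10/16
Sum = (18 + 8 + 10)/16 = 36/16

L = 36/16 = 2.2500 bits/symbol


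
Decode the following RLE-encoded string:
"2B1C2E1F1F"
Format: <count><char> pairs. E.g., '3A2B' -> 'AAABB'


Expanding each <count><char> pair:
  2B -> 'BB'
  1C -> 'C'
  2E -> 'EE'
  1F -> 'F'
  1F -> 'F'

Decoded = BBCEEFF


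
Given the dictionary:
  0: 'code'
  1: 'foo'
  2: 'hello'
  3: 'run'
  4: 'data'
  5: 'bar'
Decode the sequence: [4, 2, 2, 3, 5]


Look up each index in the dictionary:
  4 -> 'data'
  2 -> 'hello'
  2 -> 'hello'
  3 -> 'run'
  5 -> 'bar'

Decoded: "data hello hello run bar"


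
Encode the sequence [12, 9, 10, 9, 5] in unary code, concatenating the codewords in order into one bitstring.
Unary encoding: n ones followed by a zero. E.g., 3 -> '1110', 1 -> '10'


Encode each number as n ones followed by a terminating 0:
  12 -> 1111111111110 (13 bits)
  9 -> 1111111110 (10 bits)
  10 -> 11111111110 (11 bits)
  9 -> 1111111110 (10 bits)
  5 -> 111110 (6 bits)
Total length = 13 + 10 + 11 + 10 + 6 = 50 bits.

Unary([12, 9, 10, 9, 5]) = 11111111111101111111110111111111101111111110111110 (50 bits)


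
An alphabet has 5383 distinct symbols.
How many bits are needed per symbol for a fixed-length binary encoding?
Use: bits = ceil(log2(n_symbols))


log2(5383) = 12.3942
Bracket: 2^12 = 4096 < 5383 <= 2^13 = 8192
So ceil(log2(5383)) = 13

bits = ceil(log2(5383)) = ceil(12.3942) = 13 bits


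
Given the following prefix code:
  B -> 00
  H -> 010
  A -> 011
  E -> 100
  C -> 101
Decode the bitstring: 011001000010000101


Decoding step by step:
Bits 011 -> A
Bits 00 -> B
Bits 100 -> E
Bits 00 -> B
Bits 100 -> E
Bits 00 -> B
Bits 101 -> C


Decoded message: ABEBEBC


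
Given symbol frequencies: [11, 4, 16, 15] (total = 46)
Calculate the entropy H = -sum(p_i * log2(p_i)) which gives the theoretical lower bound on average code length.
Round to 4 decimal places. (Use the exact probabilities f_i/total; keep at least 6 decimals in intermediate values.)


Per-symbol terms -p_i * log2(p_i) with p_i = f_i/46:
  p = 11/46 = 0.239130: log2(p) = -2.064130, -p*log2(p) = 0.493596
  p = 4/46 = 0.086957: log2(p) = -3.523562, -p*log2(p) = 0.306397
  p = 16/46 = 0.347826: log2(p) = -1.523562, -p*log2(p) = 0.529935
  p = 15/46 = 0.326087: log2(p) = -1.616671, -p*log2(p) = 0.527175
H = 0.493596 + 0.306397 + 0.529935 + 0.527175 = 1.857103

H = 1.8571 bits/symbol


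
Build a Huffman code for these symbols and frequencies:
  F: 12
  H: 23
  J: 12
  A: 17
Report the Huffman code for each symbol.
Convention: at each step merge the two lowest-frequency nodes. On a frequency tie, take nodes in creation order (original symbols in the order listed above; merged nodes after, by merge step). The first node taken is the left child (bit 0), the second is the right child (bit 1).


Huffman tree construction:
Step 1: Merge F(12) + J(12) = 24
Step 2: Merge A(17) + H(23) = 40
Step 3: Merge (F+J)(24) + (A+H)(40) = 64
Read each symbol's code off the tree from the root (left child = 0, right child = 1).

Codes:
  F: 00 (length 2)
  H: 11 (length 2)
  J: 01 (length 2)
  A: 10 (length 2)
Average code length: 128/64 = 2.0000 bits/symbol


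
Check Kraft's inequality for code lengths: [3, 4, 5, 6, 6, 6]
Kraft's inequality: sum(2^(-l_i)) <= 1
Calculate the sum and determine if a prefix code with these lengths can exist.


Sum = 2^(-3) + 2^(-4) + 2^(-5) + 2^(-6) + 2^(-6) + 2^(-6)
    = 0.125 + 0.0625 + 0.03125 + 0.015625 + 0.015625 + 0.015625
    = 17/64 = 0.265625
Since 0.265625 <= 1, Kraft's inequality IS satisfied.
A prefix code with these lengths CAN exist.

Kraft sum = 0.265625. Satisfied.


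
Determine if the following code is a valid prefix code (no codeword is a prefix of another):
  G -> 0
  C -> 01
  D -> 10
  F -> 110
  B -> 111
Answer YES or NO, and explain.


Checking each pair (does one codeword prefix another?):
  G='0' vs C='01': prefix -- VIOLATION

NO -- this is NOT a valid prefix code. G (0) is a prefix of C (01).


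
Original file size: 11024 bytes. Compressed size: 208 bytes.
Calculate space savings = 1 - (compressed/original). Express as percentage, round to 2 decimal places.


ratio = compressed/original = 208/11024 = 0.018868
savings = 1 - ratio = 1 - 0.018868 = 0.981132
as a percentage: 0.981132 * 100 = 98.11%

Space savings = 1 - 208/11024 = 98.11%


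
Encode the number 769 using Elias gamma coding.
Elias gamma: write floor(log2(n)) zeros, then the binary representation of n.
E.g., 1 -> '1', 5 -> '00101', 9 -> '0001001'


num_bits = floor(log2(769)) + 1 = 10
leading_zeros = num_bits - 1 = 9
binary(769) = 1100000001

Elias gamma(769) = '000000000' + '1100000001' = 0000000001100000001 (19 bits)


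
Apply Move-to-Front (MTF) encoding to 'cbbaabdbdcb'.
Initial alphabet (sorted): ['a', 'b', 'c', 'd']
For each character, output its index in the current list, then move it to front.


MTF encoding:
'c': index 2 in ['a', 'b', 'c', 'd'] -> ['c', 'a', 'b', 'd']
'b': index 2 in ['c', 'a', 'b', 'd'] -> ['b', 'c', 'a', 'd']
'b': index 0 in ['b', 'c', 'a', 'd'] -> ['b', 'c', 'a', 'd']
'a': index 2 in ['b', 'c', 'a', 'd'] -> ['a', 'b', 'c', 'd']
'a': index 0 in ['a', 'b', 'c', 'd'] -> ['a', 'b', 'c', 'd']
'b': index 1 in ['a', 'b', 'c', 'd'] -> ['b', 'a', 'c', 'd']
'd': index 3 in ['b', 'a', 'c', 'd'] -> ['d', 'b', 'a', 'c']
'b': index 1 in ['d', 'b', 'a', 'c'] -> ['b', 'd', 'a', 'c']
'd': index 1 in ['b', 'd', 'a', 'c'] -> ['d', 'b', 'a', 'c']
'c': index 3 in ['d', 'b', 'a', 'c'] -> ['c', 'd', 'b', 'a']
'b': index 2 in ['c', 'd', 'b', 'a'] -> ['b', 'c', 'd', 'a']


Output: [2, 2, 0, 2, 0, 1, 3, 1, 1, 3, 2]


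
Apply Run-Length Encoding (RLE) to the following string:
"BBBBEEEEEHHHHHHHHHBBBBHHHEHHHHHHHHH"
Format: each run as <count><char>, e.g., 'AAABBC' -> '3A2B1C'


Scanning runs left to right:
  i=0: run of 'B' x 4 -> '4B'
  i=4: run of 'E' x 5 -> '5E'
  i=9: run of 'H' x 9 -> '9H'
  i=18: run of 'B' x 4 -> '4B'
  i=22: run of 'H' x 3 -> '3H'
  i=25: run of 'E' x 1 -> '1E'
  i=26: run of 'H' x 9 -> '9H'

RLE = 4B5E9H4B3H1E9H


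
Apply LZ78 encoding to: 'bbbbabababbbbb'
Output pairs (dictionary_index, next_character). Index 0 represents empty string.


LZ78 encoding steps:
Dictionary: {0: ''}
Step 1: w='' (idx 0), next='b' -> output (0, 'b'), add 'b' as idx 1
Step 2: w='b' (idx 1), next='b' -> output (1, 'b'), add 'bb' as idx 2
Step 3: w='b' (idx 1), next='a' -> output (1, 'a'), add 'ba' as idx 3
Step 4: w='ba' (idx 3), next='b' -> output (3, 'b'), add 'bab' as idx 4
Step 5: w='' (idx 0), next='a' -> output (0, 'a'), add 'a' as idx 5
Step 6: w='bb' (idx 2), next='b' -> output (2, 'b'), add 'bbb' as idx 6
Step 7: w='bb' (idx 2), end of input -> output (2, '')


Encoded: [(0, 'b'), (1, 'b'), (1, 'a'), (3, 'b'), (0, 'a'), (2, 'b'), (2, '')]


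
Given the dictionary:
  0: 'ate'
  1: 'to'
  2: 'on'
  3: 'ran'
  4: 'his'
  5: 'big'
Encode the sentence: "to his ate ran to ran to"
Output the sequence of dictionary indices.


Look up each word in the dictionary:
  'to' -> 1
  'his' -> 4
  'ate' -> 0
  'ran' -> 3
  'to' -> 1
  'ran' -> 3
  'to' -> 1

Encoded: [1, 4, 0, 3, 1, 3, 1]


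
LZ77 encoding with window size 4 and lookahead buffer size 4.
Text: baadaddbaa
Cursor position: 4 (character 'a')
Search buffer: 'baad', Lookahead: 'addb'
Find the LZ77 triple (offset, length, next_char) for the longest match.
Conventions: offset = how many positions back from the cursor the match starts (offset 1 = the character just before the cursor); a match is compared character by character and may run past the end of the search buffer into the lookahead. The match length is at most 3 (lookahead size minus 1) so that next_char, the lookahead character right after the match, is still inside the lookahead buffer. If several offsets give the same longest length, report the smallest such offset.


Try each offset into the search buffer:
  offset=1 (pos 3, char 'd'): match length 0
  offset=2 (pos 2, char 'a'): match length 2
  offset=3 (pos 1, char 'a'): match length 1
  offset=4 (pos 0, char 'b'): match length 0
Longest match has length 2 at offset 2.
next_char = character at position 4 + 2 = 6 -> 'd'

Best match: offset=2, length=2 (matching 'ad' starting at position 2)
LZ77 triple: (2, 2, 'd')


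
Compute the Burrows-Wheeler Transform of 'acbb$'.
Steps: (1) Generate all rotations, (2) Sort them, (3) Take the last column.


Rotations (sorted):
  0: $acbb -> last char: b
  1: acbb$ -> last char: $
  2: b$acb -> last char: b
  3: bb$ac -> last char: c
  4: cbb$a -> last char: a


BWT = b$bca


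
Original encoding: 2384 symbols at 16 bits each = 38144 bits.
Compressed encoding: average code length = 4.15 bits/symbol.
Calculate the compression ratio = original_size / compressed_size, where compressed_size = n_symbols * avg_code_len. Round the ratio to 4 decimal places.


original_size = n_symbols * orig_bits = 2384 * 16 = 38144 bits
compressed_size = n_symbols * avg_code_len = 2384 * 4.15 = 9893.6 bits
ratio = original_size / compressed_size = 38144 / 9893.6 = 3.8554

Compression ratio = 3.8554


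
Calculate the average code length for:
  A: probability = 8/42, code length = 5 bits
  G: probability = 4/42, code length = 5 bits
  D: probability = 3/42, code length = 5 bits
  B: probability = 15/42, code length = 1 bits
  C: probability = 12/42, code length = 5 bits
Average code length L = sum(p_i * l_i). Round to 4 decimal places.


Weighted contributions p_i * l_i:
  A: (8/42) * 5 = 40/42
  G: (4/42) * 5 = 20/42
  D: (3/42) * 5 = 15/42
  B: (15/42) * 1 = 15/42
  C: (12/42) * 5 = 60/42
Sum = (40 + 20 + 15 + 15 + 60)/42 = 150/42

L = 150/42 = 3.5714 bits/symbol


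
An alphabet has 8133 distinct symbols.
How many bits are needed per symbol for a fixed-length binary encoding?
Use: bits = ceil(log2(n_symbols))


log2(8133) = 12.9896
Bracket: 2^12 = 4096 < 8133 <= 2^13 = 8192
So ceil(log2(8133)) = 13

bits = ceil(log2(8133)) = ceil(12.9896) = 13 bits


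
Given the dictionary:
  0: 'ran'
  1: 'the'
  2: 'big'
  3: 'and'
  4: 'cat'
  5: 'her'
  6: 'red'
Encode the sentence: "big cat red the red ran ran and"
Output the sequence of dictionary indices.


Look up each word in the dictionary:
  'big' -> 2
  'cat' -> 4
  'red' -> 6
  'the' -> 1
  'red' -> 6
  'ran' -> 0
  'ran' -> 0
  'and' -> 3

Encoded: [2, 4, 6, 1, 6, 0, 0, 3]


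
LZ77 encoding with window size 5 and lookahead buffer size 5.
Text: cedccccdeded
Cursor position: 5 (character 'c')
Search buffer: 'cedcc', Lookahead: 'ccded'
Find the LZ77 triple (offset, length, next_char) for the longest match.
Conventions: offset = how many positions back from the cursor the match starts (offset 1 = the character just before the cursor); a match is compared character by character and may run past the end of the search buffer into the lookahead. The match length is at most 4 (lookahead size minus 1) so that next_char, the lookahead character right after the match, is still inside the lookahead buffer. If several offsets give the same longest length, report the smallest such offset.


Try each offset into the search buffer:
  offset=1 (pos 4, char 'c'): match length 2
  offset=2 (pos 3, char 'c'): match length 2
  offset=3 (pos 2, char 'd'): match length 0
  offset=4 (pos 1, char 'e'): match length 0
  offset=5 (pos 0, char 'c'): match length 1
Longest match has length 2, found at offsets 1, 2; take the smallest, offset 1.
next_char = character at position 5 + 2 = 7 -> 'd'

Best match: offset=1, length=2 (matching 'cc' starting at position 4)
LZ77 triple: (1, 2, 'd')


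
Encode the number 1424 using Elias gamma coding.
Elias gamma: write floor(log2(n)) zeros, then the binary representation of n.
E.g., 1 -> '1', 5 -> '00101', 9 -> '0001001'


num_bits = floor(log2(1424)) + 1 = 11
leading_zeros = num_bits - 1 = 10
binary(1424) = 10110010000

Elias gamma(1424) = '0000000000' + '10110010000' = 000000000010110010000 (21 bits)


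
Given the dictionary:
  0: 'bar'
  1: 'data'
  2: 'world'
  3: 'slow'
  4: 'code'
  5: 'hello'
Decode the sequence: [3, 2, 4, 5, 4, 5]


Look up each index in the dictionary:
  3 -> 'slow'
  2 -> 'world'
  4 -> 'code'
  5 -> 'hello'
  4 -> 'code'
  5 -> 'hello'

Decoded: "slow world code hello code hello"


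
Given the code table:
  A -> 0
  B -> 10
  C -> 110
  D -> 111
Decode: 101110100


Decoding:
10 -> B
111 -> D
0 -> A
10 -> B
0 -> A


Result: BDABA


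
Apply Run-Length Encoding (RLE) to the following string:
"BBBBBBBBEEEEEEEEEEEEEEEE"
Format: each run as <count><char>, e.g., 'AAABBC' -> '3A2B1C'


Scanning runs left to right:
  i=0: run of 'B' x 8 -> '8B'
  i=8: run of 'E' x 16 -> '16E'

RLE = 8B16E


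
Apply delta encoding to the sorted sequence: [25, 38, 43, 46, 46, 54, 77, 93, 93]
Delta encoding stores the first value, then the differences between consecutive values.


First value: 25
Deltas:
  38 - 25 = 13
  43 - 38 = 5
  46 - 43 = 3
  46 - 46 = 0
  54 - 46 = 8
  77 - 54 = 23
  93 - 77 = 16
  93 - 93 = 0


Delta encoded: [25, 13, 5, 3, 0, 8, 23, 16, 0]


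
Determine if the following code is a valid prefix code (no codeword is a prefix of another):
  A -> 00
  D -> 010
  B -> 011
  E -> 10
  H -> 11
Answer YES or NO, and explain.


Checking each pair (does one codeword prefix another?):
  A='00' vs D='010': no prefix
  A='00' vs B='011': no prefix
  A='00' vs E='10': no prefix
  A='00' vs H='11': no prefix
  D='010' vs A='00': no prefix
  D='010' vs B='011': no prefix
  D='010' vs E='10': no prefix
  D='010' vs H='11': no prefix
  B='011' vs A='00': no prefix
  B='011' vs D='010': no prefix
  B='011' vs E='10': no prefix
  B='011' vs H='11': no prefix
  E='10' vs A='00': no prefix
  E='10' vs D='010': no prefix
  E='10' vs B='011': no prefix
  E='10' vs H='11': no prefix
  H='11' vs A='00': no prefix
  H='11' vs D='010': no prefix
  H='11' vs B='011': no prefix
  H='11' vs E='10': no prefix
No violation found over all pairs.

YES -- this is a valid prefix code. No codeword is a prefix of any other codeword.


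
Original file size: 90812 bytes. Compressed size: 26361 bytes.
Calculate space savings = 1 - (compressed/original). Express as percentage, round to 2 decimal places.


ratio = compressed/original = 26361/90812 = 0.290281
savings = 1 - ratio = 1 - 0.290281 = 0.709719
as a percentage: 0.709719 * 100 = 70.97%

Space savings = 1 - 26361/90812 = 70.97%


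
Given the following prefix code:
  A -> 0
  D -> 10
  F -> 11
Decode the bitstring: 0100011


Decoding step by step:
Bits 0 -> A
Bits 10 -> D
Bits 0 -> A
Bits 0 -> A
Bits 11 -> F


Decoded message: ADAAF


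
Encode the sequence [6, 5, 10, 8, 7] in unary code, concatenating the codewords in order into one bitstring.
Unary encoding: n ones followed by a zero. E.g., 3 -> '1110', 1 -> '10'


Encode each number as n ones followed by a terminating 0:
  6 -> 1111110 (7 bits)
  5 -> 111110 (6 bits)
  10 -> 11111111110 (11 bits)
  8 -> 111111110 (9 bits)
  7 -> 11111110 (8 bits)
Total length = 7 + 6 + 11 + 9 + 8 = 41 bits.

Unary([6, 5, 10, 8, 7]) = 11111101111101111111111011111111011111110 (41 bits)


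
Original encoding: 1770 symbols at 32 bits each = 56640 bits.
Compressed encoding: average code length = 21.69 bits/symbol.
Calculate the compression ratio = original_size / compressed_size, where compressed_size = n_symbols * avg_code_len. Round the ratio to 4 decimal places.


original_size = n_symbols * orig_bits = 1770 * 32 = 56640 bits
compressed_size = n_symbols * avg_code_len = 1770 * 21.69 = 38391.3 bits
ratio = original_size / compressed_size = 56640 / 38391.3 = 1.4753

Compression ratio = 1.4753


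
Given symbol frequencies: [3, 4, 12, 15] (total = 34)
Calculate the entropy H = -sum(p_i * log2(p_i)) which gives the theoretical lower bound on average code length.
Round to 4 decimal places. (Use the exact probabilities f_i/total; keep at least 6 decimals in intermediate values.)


Per-symbol terms -p_i * log2(p_i) with p_i = f_i/34:
  p = 3/34 = 0.088235: log2(p) = -3.502500, -p*log2(p) = 0.309044
  p = 4/34 = 0.117647: log2(p) = -3.087463, -p*log2(p) = 0.363231
  p = 12/34 = 0.352941: log2(p) = -1.502500, -p*log2(p) = 0.530294
  p = 15/34 = 0.441176: log2(p) = -1.180572, -p*log2(p) = 0.520841
H = 0.309044 + 0.363231 + 0.530294 + 0.520841 = 1.723410

H = 1.7234 bits/symbol


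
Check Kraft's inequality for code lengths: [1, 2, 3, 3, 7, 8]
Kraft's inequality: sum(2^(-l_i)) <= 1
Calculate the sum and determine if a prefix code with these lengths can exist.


Sum = 2^(-1) + 2^(-2) + 2^(-3) + 2^(-3) + 2^(-7) + 2^(-8)
    = 0.5 + 0.25 + 0.125 + 0.125 + 0.0078125 + 0.00390625
    = 259/256 = 1.01171875
Since 1.01171875 > 1, Kraft's inequality is NOT satisfied.
A prefix code with these lengths CANNOT exist.

Kraft sum = 1.01171875. Not satisfied.


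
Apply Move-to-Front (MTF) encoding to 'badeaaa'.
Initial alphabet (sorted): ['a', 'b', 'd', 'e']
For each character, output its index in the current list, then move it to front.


MTF encoding:
'b': index 1 in ['a', 'b', 'd', 'e'] -> ['b', 'a', 'd', 'e']
'a': index 1 in ['b', 'a', 'd', 'e'] -> ['a', 'b', 'd', 'e']
'd': index 2 in ['a', 'b', 'd', 'e'] -> ['d', 'a', 'b', 'e']
'e': index 3 in ['d', 'a', 'b', 'e'] -> ['e', 'd', 'a', 'b']
'a': index 2 in ['e', 'd', 'a', 'b'] -> ['a', 'e', 'd', 'b']
'a': index 0 in ['a', 'e', 'd', 'b'] -> ['a', 'e', 'd', 'b']
'a': index 0 in ['a', 'e', 'd', 'b'] -> ['a', 'e', 'd', 'b']


Output: [1, 1, 2, 3, 2, 0, 0]


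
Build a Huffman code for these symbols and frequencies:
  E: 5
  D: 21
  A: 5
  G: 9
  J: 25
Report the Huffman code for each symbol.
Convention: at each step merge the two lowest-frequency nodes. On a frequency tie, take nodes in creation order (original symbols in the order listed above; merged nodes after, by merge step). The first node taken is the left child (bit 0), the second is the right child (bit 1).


Huffman tree construction:
Step 1: Merge E(5) + A(5) = 10
Step 2: Merge G(9) + (E+A)(10) = 19
Step 3: Merge (G+(E+A))(19) + D(21) = 40
Step 4: Merge J(25) + ((G+(E+A))+D)(40) = 65
Read each symbol's code off the tree from the root (left child = 0, right child = 1).

Codes:
  E: 1010 (length 4)
  D: 11 (length 2)
  A: 1011 (length 4)
  G: 100 (length 3)
  J: 0 (length 1)
Average code length: 134/65 = 2.0615 bits/symbol


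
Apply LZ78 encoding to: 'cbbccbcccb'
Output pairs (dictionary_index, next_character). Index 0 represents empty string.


LZ78 encoding steps:
Dictionary: {0: ''}
Step 1: w='' (idx 0), next='c' -> output (0, 'c'), add 'c' as idx 1
Step 2: w='' (idx 0), next='b' -> output (0, 'b'), add 'b' as idx 2
Step 3: w='b' (idx 2), next='c' -> output (2, 'c'), add 'bc' as idx 3
Step 4: w='c' (idx 1), next='b' -> output (1, 'b'), add 'cb' as idx 4
Step 5: w='c' (idx 1), next='c' -> output (1, 'c'), add 'cc' as idx 5
Step 6: w='cb' (idx 4), end of input -> output (4, '')


Encoded: [(0, 'c'), (0, 'b'), (2, 'c'), (1, 'b'), (1, 'c'), (4, '')]
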